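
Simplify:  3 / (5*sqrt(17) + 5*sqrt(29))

Multiply numerator and denominator by -5*sqrt(29) + 5*sqrt(17).
Denominator becomes -300; numerator becomes -15*sqrt(29) + 15*sqrt(17).

(-sqrt(17) + sqrt(29))/20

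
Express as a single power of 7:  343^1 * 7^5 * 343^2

7^14

343^1 = 7^3; 7^5 = 7^5; 343^2 = 7^6
Combine exponents: 7^14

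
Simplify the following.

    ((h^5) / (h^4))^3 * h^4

Inside the bracket: h^1
Raise to the power 3: h^3
Multiply by h^4: add exponents.

h^7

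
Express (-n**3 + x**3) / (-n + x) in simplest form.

n**2 + n*x + x**2

x**3 - n**3 = (-n + x)(n**2 + n*x + x**2).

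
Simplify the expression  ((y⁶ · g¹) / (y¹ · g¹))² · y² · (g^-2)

Inside the bracket: y⁵
Raise to the power 2: y^10
Multiply by y² · (g^-2): add exponents.

y^12/g²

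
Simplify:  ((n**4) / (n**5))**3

n**(-3)

Inside the bracket: (n**-1)
Raise to the power 3: (n**-3)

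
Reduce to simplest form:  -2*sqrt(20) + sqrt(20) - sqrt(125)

2*sqrt(20) = 4*sqrt(5); sqrt(20) = 2*sqrt(5); sqrt(125) = 5*sqrt(5)
Combine: (-4 + 2 - 5)·sqrt(5) = -7*sqrt(5)

-7*sqrt(5)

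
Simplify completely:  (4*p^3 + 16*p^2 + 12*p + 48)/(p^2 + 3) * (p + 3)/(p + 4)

4*p + 12

Factor: 4*p^3 + 16*p^2 + 12*p + 48 = 4*(p^2 + 3)*(p + 4)
Cancel the common factors (p^2 + 3), (p + 4).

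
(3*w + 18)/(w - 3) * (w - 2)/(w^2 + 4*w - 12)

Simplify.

3/(w - 3)

Factor: 3*w + 18 = 3*(w + 6);  w^2 + 4*w - 12 = (w + 6)*(w - 2)
Cancel the common factors (w - 2), (w + 6).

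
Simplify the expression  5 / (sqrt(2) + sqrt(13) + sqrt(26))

(-75*sqrt(13) - 185*sqrt(2) + 260 + 55*sqrt(26))/17

Group as (sqrt(2) + sqrt(26)) + sqrt(13); multiply by (sqrt(2) + sqrt(26)) - sqrt(13), then rationalise the remaining surd.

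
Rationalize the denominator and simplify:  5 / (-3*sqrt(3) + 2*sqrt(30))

(15*sqrt(3) + 10*sqrt(30))/93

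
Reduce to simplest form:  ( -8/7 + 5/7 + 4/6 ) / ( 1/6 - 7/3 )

Numerator: -8/7 + 5/7 + 4/6 = 5/21
Denominator: 1/6 - 7/3 = -13/6
Divide: (5/21) · (-6/13) = -10/91

-10/91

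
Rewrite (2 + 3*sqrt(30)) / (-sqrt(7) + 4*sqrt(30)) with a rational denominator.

(2*sqrt(7) + 3*sqrt(210) + 8*sqrt(30) + 360)/473

Multiply numerator and denominator by sqrt(7) + 4*sqrt(30).
Denominator becomes 473; numerator becomes 2*sqrt(7) + 3*sqrt(210) + 8*sqrt(30) + 360.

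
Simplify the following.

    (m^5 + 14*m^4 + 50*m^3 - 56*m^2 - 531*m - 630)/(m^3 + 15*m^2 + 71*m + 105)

m^2 - m - 6

Factor: m^5 + 14*m^4 + 50*m^3 - 56*m^2 - 531*m - 630 = (m + 5)*(m + 3)*(m - 3)*(m + 2)*(m + 7);  m^3 + 15*m^2 + 71*m + 105 = (m + 5)*(m + 3)*(m + 7)
Cancel the common factors (m + 5), (m + 3), (m + 7).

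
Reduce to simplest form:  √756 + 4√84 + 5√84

24*√21

√756 = 6*√21; 4√84 = 8*√21; 5√84 = 10*√21
Combine: (6 + 8 + 10)·√21 = 24*√21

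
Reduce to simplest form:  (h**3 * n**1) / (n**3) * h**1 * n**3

Quotient: h**3 * (n**-2)
Multiply by h**1 * n**3: add exponents.

h**4*n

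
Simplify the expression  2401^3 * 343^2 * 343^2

2401^3 = 7^12; 343^2 = 7^6; 343^2 = 7^6
Combine exponents: 7^24

7^24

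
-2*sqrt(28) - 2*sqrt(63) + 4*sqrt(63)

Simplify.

2*sqrt(7)

2*sqrt(28) = 4*sqrt(7); 2*sqrt(63) = 6*sqrt(7); 4*sqrt(63) = 12*sqrt(7)
Combine: (-4 - 6 + 12)·sqrt(7) = 2*sqrt(7)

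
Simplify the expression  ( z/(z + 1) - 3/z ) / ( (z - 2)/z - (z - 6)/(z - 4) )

(z**3 - 7*z**2 + 9*z + 12)/(8*z + 8)

Numerator: z/(z + 1) - 3/z = (z**2 - 3*z - 3)/(z**2 + z)
Denominator: (z - 2)/z - (z - 6)/(z - 4) = 8/(z**2 - 4*z)
Divide: ((z**2 - 3*z - 3)/(z**2 + z)) · (z**2/8 - z/2) = (z**3 - 7*z**2 + 9*z + 12)/(8*z + 8)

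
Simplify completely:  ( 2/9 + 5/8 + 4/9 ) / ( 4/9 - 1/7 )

Numerator: 2/9 + 5/8 + 4/9 = 31/24
Denominator: 4/9 - 1/7 = 19/63
Divide: (31/24) · (63/19) = 651/152

651/152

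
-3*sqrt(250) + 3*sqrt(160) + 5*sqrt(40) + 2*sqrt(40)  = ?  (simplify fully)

3*sqrt(250) = 15*sqrt(10); 3*sqrt(160) = 12*sqrt(10); 5*sqrt(40) = 10*sqrt(10); 2*sqrt(40) = 4*sqrt(10)
Combine: (-15 + 12 + 10 + 4)·sqrt(10) = 11*sqrt(10)

11*sqrt(10)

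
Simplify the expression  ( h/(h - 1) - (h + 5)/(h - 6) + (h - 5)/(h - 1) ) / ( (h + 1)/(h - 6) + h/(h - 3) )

(h^3 - 24*h^2 + 98*h - 105)/(2*h^3 - 10*h^2 + 5*h + 3)

Numerator: h/(h - 1) - (h + 5)/(h - 6) + (h - 5)/(h - 1) = (h^2 - 21*h + 35)/(h^2 - 7*h + 6)
Denominator: (h + 1)/(h - 6) + h/(h - 3) = (2*h^2 - 8*h - 3)/(h^2 - 9*h + 18)
Divide: ((h^2 - 21*h + 35)/(h^2 - 7*h + 6)) · ((h^2 - 9*h + 18)/(2*h^2 - 8*h - 3)) = (h^3 - 24*h^2 + 98*h - 105)/(2*h^3 - 10*h^2 + 5*h + 3)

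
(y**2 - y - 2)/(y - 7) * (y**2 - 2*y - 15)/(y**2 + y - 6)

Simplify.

(y**2 - 4*y - 5)/(y - 7)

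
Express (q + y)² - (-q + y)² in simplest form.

Write as f(y,q) - f(y,-q) and expand.

4*q*y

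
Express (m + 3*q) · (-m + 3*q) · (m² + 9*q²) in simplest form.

-m⁴ + 81*q⁴

Pair the conjugate factors: ((3*q)+m)((3*q)-m) = -m² + 9*q², then repeat with the next factor.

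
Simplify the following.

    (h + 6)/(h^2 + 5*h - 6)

1/(h - 1)

Factor: h^2 + 5*h - 6 = (h - 1)*(h + 6)
Cancel the common factor (h + 6).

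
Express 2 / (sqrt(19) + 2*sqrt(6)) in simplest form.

Multiply numerator and denominator by -2*sqrt(6) + sqrt(19).
Denominator becomes -5; numerator becomes -4*sqrt(6) + 2*sqrt(19).

(-2*sqrt(19) + 4*sqrt(6))/5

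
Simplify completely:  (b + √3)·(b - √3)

Difference of squares with P = b, Q = √3.

b² - 3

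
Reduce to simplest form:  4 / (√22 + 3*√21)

Multiply numerator and denominator by -3*√21 + √22.
Denominator becomes -167; numerator becomes -12*√21 + 4*√22.

(-4*√22 + 12*√21)/167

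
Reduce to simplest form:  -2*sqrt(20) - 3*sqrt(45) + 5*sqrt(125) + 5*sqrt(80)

2*sqrt(20) = 4*sqrt(5); 3*sqrt(45) = 9*sqrt(5); 5*sqrt(125) = 25*sqrt(5); 5*sqrt(80) = 20*sqrt(5)
Combine: (-4 - 9 + 25 + 20)·sqrt(5) = 32*sqrt(5)

32*sqrt(5)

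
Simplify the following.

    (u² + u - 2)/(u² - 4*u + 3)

(u + 2)/(u - 3)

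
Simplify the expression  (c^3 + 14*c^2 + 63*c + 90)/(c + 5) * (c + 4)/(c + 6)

Factor: c^3 + 14*c^2 + 63*c + 90 = (c + 3)*(c + 5)*(c + 6)
Cancel the common factors (c + 6), (c + 5).

c^2 + 7*c + 12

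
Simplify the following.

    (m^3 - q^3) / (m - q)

m^3 - q^3 = (m - q)(m^2 + m*q + q^2).

m^2 + m*q + q^2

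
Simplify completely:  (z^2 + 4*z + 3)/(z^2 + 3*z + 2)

(z + 3)/(z + 2)

Factor: z^2 + 4*z + 3 = (z + 3)*(z + 1);  z^2 + 3*z + 2 = (z + 2)*(z + 1)
Cancel the common factor (z + 1).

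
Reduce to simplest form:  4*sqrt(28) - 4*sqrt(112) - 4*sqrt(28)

-16*sqrt(7)

4*sqrt(28) = 8*sqrt(7); 4*sqrt(112) = 16*sqrt(7); 4*sqrt(28) = 8*sqrt(7)
Combine: (8 - 16 - 8)·sqrt(7) = -16*sqrt(7)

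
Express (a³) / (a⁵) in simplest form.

a^(-2)

Quotient: (a^-2)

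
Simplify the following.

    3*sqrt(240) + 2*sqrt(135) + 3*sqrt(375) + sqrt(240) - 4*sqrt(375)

17*sqrt(15)

3*sqrt(240) = 12*sqrt(15); 2*sqrt(135) = 6*sqrt(15); 3*sqrt(375) = 15*sqrt(15); sqrt(240) = 4*sqrt(15); 4*sqrt(375) = 20*sqrt(15)
Combine: (12 + 6 + 15 + 4 - 20)·sqrt(15) = 17*sqrt(15)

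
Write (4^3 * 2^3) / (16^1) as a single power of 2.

4^3 = 2^6; 2^3 = 2^3; 16^1 = 2^4
Combine exponents: 2^5

2^5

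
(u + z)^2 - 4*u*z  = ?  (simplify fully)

(u - z)^2

Expand the square and combine the 4*u*z term.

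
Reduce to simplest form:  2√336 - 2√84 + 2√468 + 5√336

12*√13 + 24*√21

2√336 = 8*√21; 2√84 = 4*√21; 2√468 = 12*√13; 5√336 = 20*√21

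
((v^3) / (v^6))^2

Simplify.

v^(-6)

Inside the bracket: (v^-3)
Raise to the power 2: (v^-6)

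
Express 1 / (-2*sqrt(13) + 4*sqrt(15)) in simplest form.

(sqrt(13) + 2*sqrt(15))/94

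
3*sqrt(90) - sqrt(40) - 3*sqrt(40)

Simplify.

3*sqrt(90) = 9*sqrt(10); sqrt(40) = 2*sqrt(10); 3*sqrt(40) = 6*sqrt(10)
Combine: (9 - 2 - 6)·sqrt(10) = sqrt(10)

sqrt(10)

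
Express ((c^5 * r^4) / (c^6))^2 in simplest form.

Inside the bracket: (c^-1) * r^4
Raise to the power 2: (c^-2) * r^8

r^8/c^2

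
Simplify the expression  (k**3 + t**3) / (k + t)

k**2 - k*t + t**2

t**3 + k**3 = (k + t)(k**2 - k*t + t**2).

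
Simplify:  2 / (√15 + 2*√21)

Multiply numerator and denominator by -√15 + 2*√21.
Denominator becomes 69; numerator becomes -2*√15 + 4*√21.

(-2*√15 + 4*√21)/69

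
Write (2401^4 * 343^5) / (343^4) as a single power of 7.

2401^4 = 7^16; 343^5 = 7^15; 343^4 = 7^12
Combine exponents: 7^19

7^19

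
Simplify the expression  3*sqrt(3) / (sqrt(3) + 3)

(-3 + 3*sqrt(3))/2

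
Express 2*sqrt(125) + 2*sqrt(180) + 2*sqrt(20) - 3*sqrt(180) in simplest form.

2*sqrt(125) = 10*sqrt(5); 2*sqrt(180) = 12*sqrt(5); 2*sqrt(20) = 4*sqrt(5); 3*sqrt(180) = 18*sqrt(5)
Combine: (10 + 12 + 4 - 18)·sqrt(5) = 8*sqrt(5)

8*sqrt(5)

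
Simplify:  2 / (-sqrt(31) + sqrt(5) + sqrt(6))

(-10*sqrt(31) - 15*sqrt(6) - 16*sqrt(5) - sqrt(930))/70

Group as (sqrt(5) + sqrt(6)) - sqrt(31); multiply by (sqrt(5) + sqrt(6)) + sqrt(31), then rationalise the remaining surd.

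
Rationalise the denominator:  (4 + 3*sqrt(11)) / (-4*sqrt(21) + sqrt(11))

(-12*sqrt(231) - 16*sqrt(21) - 33 - 4*sqrt(11))/325

Multiply numerator and denominator by sqrt(11) + 4*sqrt(21).
Denominator becomes -325; numerator becomes 4*sqrt(11) + 33 + 16*sqrt(21) + 12*sqrt(231).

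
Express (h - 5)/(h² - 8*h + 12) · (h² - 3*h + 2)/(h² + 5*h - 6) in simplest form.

(h - 5)/(h² - 36)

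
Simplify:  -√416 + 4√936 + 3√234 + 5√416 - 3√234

40*√26

√416 = 4*√26; 4√936 = 24*√26; 3√234 = 9*√26; 5√416 = 20*√26; 3√234 = 9*√26
Combine: (-4 + 24 + 9 + 20 - 9)·√26 = 40*√26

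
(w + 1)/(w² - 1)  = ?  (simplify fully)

1/(w - 1)

Factor: w² - 1 = (w - 1)·(w + 1)
Cancel the common factor (w + 1).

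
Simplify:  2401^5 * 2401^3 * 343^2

7^38

2401^5 = 7^20; 2401^3 = 7^12; 343^2 = 7^6
Combine exponents: 7^38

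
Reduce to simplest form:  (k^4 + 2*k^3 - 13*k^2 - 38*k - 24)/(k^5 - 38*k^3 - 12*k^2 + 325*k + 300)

Factor: k^4 + 2*k^3 - 13*k^2 - 38*k - 24 = (k + 1)*(k + 2)*(k + 3)*(k - 4);  k^5 - 38*k^3 - 12*k^2 + 325*k + 300 = (k - 4)*(k + 5)*(k + 1)*(k - 5)*(k + 3)
Cancel the common factors (k + 1), (k + 3), (k - 4).

(k + 2)/(k^2 - 25)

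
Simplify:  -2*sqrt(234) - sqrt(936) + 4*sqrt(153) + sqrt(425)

-12*sqrt(26) + 17*sqrt(17)

2*sqrt(234) = 6*sqrt(26); sqrt(936) = 6*sqrt(26); 4*sqrt(153) = 12*sqrt(17); sqrt(425) = 5*sqrt(17)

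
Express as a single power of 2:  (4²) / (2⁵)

4² = 2^4; 2⁵ = 2^5
Combine exponents: 2^(-1)

2^(-1)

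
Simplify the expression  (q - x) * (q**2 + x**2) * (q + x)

q**4 - x**4

Telescope via difference of squares: (q+x)(q-x) = q**2 - x**2, then repeat with the next factor.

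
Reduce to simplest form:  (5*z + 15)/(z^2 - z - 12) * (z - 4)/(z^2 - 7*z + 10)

5/(z^2 - 7*z + 10)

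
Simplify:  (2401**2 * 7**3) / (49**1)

2401**2 = 7**8; 7**3 = 7**3; 49**1 = 7**2
Combine exponents: 7**9

7**9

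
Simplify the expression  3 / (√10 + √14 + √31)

(-12*√1085 - 21*√31 + 81*√14 + 105*√10)/511

Group as (√14 + √31) + √10; multiply by (√14 + √31) - √10, then rationalise the remaining surd.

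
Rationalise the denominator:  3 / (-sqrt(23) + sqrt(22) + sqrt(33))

(-48*sqrt(23) + 18*sqrt(33) + 51*sqrt(22) + 33*sqrt(138))/940

Group as (sqrt(22) + sqrt(33)) - sqrt(23); multiply by (sqrt(22) + sqrt(33)) + sqrt(23), then rationalise the remaining surd.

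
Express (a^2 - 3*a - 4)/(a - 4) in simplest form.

Factor: a^2 - 3*a - 4 = (a - 4)*(a + 1)
Cancel the common factor (a - 4).

a + 1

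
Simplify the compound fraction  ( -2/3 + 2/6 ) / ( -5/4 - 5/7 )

Numerator: -2/3 + 2/6 = -1/3
Denominator: -5/4 - 5/7 = -55/28
Divide: (-1/3) · (-28/55) = 28/165

28/165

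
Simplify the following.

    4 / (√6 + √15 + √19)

(-6*√190 + 2*√19 + 10*√15 + 28*√6)/89

Group as (√15 + √19) + √6; multiply by (√15 + √19) - √6, then rationalise the remaining surd.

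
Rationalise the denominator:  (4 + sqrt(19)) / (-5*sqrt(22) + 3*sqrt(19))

Multiply numerator and denominator by 3*sqrt(19) + 5*sqrt(22).
Denominator becomes -379; numerator becomes 12*sqrt(19) + 57 + 20*sqrt(22) + 5*sqrt(418).

(-5*sqrt(418) - 20*sqrt(22) - 57 - 12*sqrt(19))/379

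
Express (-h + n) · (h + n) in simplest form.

-h² + n²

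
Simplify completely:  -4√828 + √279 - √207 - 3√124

-27*√23 - 3*√31

4√828 = 24*√23; √279 = 3*√31; √207 = 3*√23; 3√124 = 6*√31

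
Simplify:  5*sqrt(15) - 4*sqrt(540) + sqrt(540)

5*sqrt(15) = 5*sqrt(15); 4*sqrt(540) = 24*sqrt(15); sqrt(540) = 6*sqrt(15)
Combine: (5 - 24 + 6)·sqrt(15) = -13*sqrt(15)

-13*sqrt(15)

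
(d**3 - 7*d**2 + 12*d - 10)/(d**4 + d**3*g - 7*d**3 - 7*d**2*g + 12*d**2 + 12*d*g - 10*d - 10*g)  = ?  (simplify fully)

Factor: d**3 - 7*d**2 + 12*d - 10 = (d - 5)*(d**2 - 2*d + 2);  d**4 + d**3*g - 7*d**3 - 7*d**2*g + 12*d**2 + 12*d*g - 10*d - 10*g = (d + g)*(d - 5)*(d**2 - 2*d + 2)
Cancel the common factors (d**2 - 2*d + 2), (d - 5).

1/(d + g)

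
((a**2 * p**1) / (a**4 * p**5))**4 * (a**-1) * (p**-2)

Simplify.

1/(a**9*p**18)

Inside the bracket: (a**-2) * (p**-4)
Raise to the power 4: (a**-8) * (p**-16)
Multiply by (a**-1) * (p**-2): add exponents.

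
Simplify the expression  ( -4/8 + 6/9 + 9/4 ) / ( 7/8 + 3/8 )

Numerator: -4/8 + 6/9 + 9/4 = 29/12
Denominator: 7/8 + 3/8 = 5/4
Divide: (29/12) · (4/5) = 29/15

29/15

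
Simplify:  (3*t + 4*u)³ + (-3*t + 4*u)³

Binomially expand both and collect terms in (4*u), (3*t).

216*t²*u + 128*u³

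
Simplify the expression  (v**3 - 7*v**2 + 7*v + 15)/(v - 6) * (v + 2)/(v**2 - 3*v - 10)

(v**2 - 2*v - 3)/(v - 6)

Factor: v**3 - 7*v**2 + 7*v + 15 = (v - 3)*(v - 5)*(v + 1);  v**2 - 3*v - 10 = (v + 2)*(v - 5)
Cancel the common factors (v + 2), (v - 5).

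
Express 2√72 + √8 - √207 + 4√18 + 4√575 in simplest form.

26*√2 + 17*√23

2√72 = 12*√2; √8 = 2*√2; √207 = 3*√23; 4√18 = 12*√2; 4√575 = 20*√23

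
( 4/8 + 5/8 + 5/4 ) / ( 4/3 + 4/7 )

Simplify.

399/320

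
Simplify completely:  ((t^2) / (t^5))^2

t^(-6)

Inside the bracket: (t^-3)
Raise to the power 2: (t^-6)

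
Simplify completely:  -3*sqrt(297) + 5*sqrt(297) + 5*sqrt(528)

26*sqrt(33)

3*sqrt(297) = 9*sqrt(33); 5*sqrt(297) = 15*sqrt(33); 5*sqrt(528) = 20*sqrt(33)
Combine: (-9 + 15 + 20)·sqrt(33) = 26*sqrt(33)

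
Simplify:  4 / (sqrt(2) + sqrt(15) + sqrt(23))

Group as (sqrt(2) + sqrt(23)) + sqrt(15); multiply by (sqrt(2) + sqrt(23)) - sqrt(15), then rationalise the remaining surd.

(-2*sqrt(690) - 6*sqrt(23) + 10*sqrt(15) + 36*sqrt(2))/21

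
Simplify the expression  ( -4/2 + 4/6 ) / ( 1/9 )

-12

Numerator: -4/2 + 4/6 = -4/3
Denominator: 1/9 = 1/9
Divide: (-4/3) · (9) = -12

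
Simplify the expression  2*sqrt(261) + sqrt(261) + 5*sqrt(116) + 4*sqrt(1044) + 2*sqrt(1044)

55*sqrt(29)

2*sqrt(261) = 6*sqrt(29); sqrt(261) = 3*sqrt(29); 5*sqrt(116) = 10*sqrt(29); 4*sqrt(1044) = 24*sqrt(29); 2*sqrt(1044) = 12*sqrt(29)
Combine: (6 + 3 + 10 + 24 + 12)·sqrt(29) = 55*sqrt(29)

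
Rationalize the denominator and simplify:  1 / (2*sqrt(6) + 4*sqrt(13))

(-sqrt(6) + 2*sqrt(13))/92

Multiply numerator and denominator by -2*sqrt(6) + 4*sqrt(13).
Denominator becomes 184; numerator becomes -2*sqrt(6) + 4*sqrt(13).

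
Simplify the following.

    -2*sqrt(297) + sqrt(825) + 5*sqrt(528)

2*sqrt(297) = 6*sqrt(33); sqrt(825) = 5*sqrt(33); 5*sqrt(528) = 20*sqrt(33)
Combine: (-6 + 5 + 20)·sqrt(33) = 19*sqrt(33)

19*sqrt(33)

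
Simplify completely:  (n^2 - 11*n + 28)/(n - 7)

Factor: n^2 - 11*n + 28 = (n - 4)*(n - 7)
Cancel the common factor (n - 7).

n - 4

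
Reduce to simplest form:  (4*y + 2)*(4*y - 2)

Difference of squares with P = 4*y, Q = 2.

16*y^2 - 4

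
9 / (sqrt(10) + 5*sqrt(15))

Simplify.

(-9*sqrt(10) + 45*sqrt(15))/365

Multiply numerator and denominator by -5*sqrt(15) + sqrt(10).
Denominator becomes -365; numerator becomes -45*sqrt(15) + 9*sqrt(10).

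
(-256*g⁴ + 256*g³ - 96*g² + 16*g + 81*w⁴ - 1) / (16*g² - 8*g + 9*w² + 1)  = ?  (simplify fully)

Difference of fourth powers: factor out (9*w² + (4*g - 1)²).

-16*g² + 8*g + 9*w² - 1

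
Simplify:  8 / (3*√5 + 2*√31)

(-24*√5 + 16*√31)/79

Multiply numerator and denominator by -3*√5 + 2*√31.
Denominator becomes 79; numerator becomes -24*√5 + 16*√31.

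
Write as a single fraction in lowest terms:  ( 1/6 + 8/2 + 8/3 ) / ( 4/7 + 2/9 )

861/100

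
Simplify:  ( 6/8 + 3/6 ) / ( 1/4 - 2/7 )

Numerator: 6/8 + 3/6 = 5/4
Denominator: 1/4 - 2/7 = -1/28
Divide: (5/4) · (-28) = -35

-35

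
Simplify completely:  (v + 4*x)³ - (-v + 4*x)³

2*v*(v² + 48*x²)

Binomially expand both and collect terms in (4*x), v.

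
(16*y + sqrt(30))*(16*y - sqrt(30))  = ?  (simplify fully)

256*y^2 - 30

Difference of squares with P = 16*y, Q = sqrt(30).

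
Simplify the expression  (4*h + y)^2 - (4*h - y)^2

16*h*y

Only the odd-power cross terms survive.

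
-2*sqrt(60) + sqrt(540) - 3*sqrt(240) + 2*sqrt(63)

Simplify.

-10*sqrt(15) + 6*sqrt(7)

2*sqrt(60) = 4*sqrt(15); sqrt(540) = 6*sqrt(15); 3*sqrt(240) = 12*sqrt(15); 2*sqrt(63) = 6*sqrt(7)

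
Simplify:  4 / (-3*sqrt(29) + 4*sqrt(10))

(-12*sqrt(29) - 16*sqrt(10))/101

Multiply numerator and denominator by 4*sqrt(10) + 3*sqrt(29).
Denominator becomes -101; numerator becomes 16*sqrt(10) + 12*sqrt(29).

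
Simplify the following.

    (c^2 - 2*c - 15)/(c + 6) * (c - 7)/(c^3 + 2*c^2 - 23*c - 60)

Factor: c^2 - 2*c - 15 = (c + 3)*(c - 5);  c^3 + 2*c^2 - 23*c - 60 = (c + 3)*(c - 5)*(c + 4)
Cancel the common factors (c - 5), (c + 3).

(c - 7)/(c^2 + 10*c + 24)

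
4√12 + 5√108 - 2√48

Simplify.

30*√3

4√12 = 8*√3; 5√108 = 30*√3; 2√48 = 8*√3
Combine: (8 + 30 - 8)·√3 = 30*√3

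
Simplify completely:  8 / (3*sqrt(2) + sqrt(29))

(-24*sqrt(2) + 8*sqrt(29))/11

Multiply numerator and denominator by -3*sqrt(2) + sqrt(29).
Denominator becomes 11; numerator becomes -24*sqrt(2) + 8*sqrt(29).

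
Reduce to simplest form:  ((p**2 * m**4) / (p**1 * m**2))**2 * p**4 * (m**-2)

Inside the bracket: p**1 * m**2
Raise to the power 2: p**2 * m**4
Multiply by p**4 * (m**-2): add exponents.

m**2*p**6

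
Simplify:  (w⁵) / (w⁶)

1/w

Quotient: (w^-1)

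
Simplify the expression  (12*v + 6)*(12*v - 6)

Product of conjugates: (P+Q)(P-Q) = P**2 - Q**2.

144*v**2 - 36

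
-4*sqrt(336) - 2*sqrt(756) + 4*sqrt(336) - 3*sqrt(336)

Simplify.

4*sqrt(336) = 16*sqrt(21); 2*sqrt(756) = 12*sqrt(21); 4*sqrt(336) = 16*sqrt(21); 3*sqrt(336) = 12*sqrt(21)
Combine: (-16 - 12 + 16 - 12)·sqrt(21) = -24*sqrt(21)

-24*sqrt(21)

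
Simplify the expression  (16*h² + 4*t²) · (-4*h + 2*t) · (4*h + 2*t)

((2*t)+(4*h))((2*t)-(4*h)) = -16*h² + 4*t²; continue pairing.

-256*h⁴ + 16*t⁴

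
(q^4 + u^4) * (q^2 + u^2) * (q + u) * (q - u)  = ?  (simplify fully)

Telescope via difference of squares: (q+u)(q-u) = q^2 - u^2, then repeat with the next factor.

q^8 - u^8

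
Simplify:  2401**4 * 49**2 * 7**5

2401**4 = 7**16; 49**2 = 7**4; 7**5 = 7**5
Combine exponents: 7**25

7**25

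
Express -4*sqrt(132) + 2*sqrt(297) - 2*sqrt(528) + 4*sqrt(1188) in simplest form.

14*sqrt(33)

4*sqrt(132) = 8*sqrt(33); 2*sqrt(297) = 6*sqrt(33); 2*sqrt(528) = 8*sqrt(33); 4*sqrt(1188) = 24*sqrt(33)
Combine: (-8 + 6 - 8 + 24)·sqrt(33) = 14*sqrt(33)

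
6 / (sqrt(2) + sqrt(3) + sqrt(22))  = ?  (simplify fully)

Group as (sqrt(3) + sqrt(22)) + sqrt(2); multiply by (sqrt(3) + sqrt(22)) - sqrt(2), then rationalise the remaining surd.

(-126*sqrt(3) - 138*sqrt(2) + 24*sqrt(33) + 102*sqrt(22))/265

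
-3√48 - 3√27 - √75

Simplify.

3√48 = 12*√3; 3√27 = 9*√3; √75 = 5*√3
Combine: (-12 - 9 - 5)·√3 = -26*√3

-26*√3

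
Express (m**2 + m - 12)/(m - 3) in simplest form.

Factor: m**2 + m - 12 = (m + 4)*(m - 3)
Cancel the common factor (m - 3).

m + 4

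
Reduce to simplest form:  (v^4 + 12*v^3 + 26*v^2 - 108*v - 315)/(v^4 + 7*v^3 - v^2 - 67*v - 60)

Factor: v^4 + 12*v^3 + 26*v^2 - 108*v - 315 = (v - 3)*(v + 3)*(v + 7)*(v + 5);  v^4 + 7*v^3 - v^2 - 67*v - 60 = (v + 4)*(v + 1)*(v + 5)*(v - 3)
Cancel the common factors (v + 5), (v - 3).

(v^2 + 10*v + 21)/(v^2 + 5*v + 4)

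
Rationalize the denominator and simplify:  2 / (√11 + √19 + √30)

Group as (√19 + √30) + √11; multiply by (√19 + √30) - √11, then rationalise the remaining surd.

(-√6270 + 11*√19 + 19*√11)/209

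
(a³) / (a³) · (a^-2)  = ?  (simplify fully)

a^(-2)

Quotient: 1
Multiply by (a^-2): add exponents.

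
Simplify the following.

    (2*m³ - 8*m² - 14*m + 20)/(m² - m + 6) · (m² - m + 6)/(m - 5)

2*m² + 2*m - 4

Factor: 2*m³ - 8*m² - 14*m + 20 = 2·(m + 2)·(m - 5)·(m - 1)
Cancel the common factors (m² - m + 6), (m - 5).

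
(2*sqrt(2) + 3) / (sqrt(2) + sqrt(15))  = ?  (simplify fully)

Multiply numerator and denominator by -sqrt(15) + sqrt(2).
Denominator becomes -13; numerator becomes -3*sqrt(15) - 2*sqrt(30) + 4 + 3*sqrt(2).

(-3*sqrt(2) - 4 + 2*sqrt(30) + 3*sqrt(15))/13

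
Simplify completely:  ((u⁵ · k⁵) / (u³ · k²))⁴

k^12*u⁸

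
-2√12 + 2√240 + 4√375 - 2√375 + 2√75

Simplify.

2√12 = 4*√3; 2√240 = 8*√15; 4√375 = 20*√15; 2√375 = 10*√15; 2√75 = 10*√3

6*√3 + 18*√15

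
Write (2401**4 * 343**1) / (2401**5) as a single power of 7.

2401**4 = 7**16; 343**1 = 7**3; 2401**5 = 7**20
Combine exponents: 7**(-1)

7**(-1)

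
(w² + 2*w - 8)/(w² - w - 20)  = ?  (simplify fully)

(w - 2)/(w - 5)

Factor: w² + 2*w - 8 = (w - 2)·(w + 4);  w² - w - 20 = (w - 5)·(w + 4)
Cancel the common factor (w + 4).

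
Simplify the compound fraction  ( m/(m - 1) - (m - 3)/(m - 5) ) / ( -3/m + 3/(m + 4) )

Numerator: m/(m - 1) - (m - 3)/(m - 5) = (-m - 3)/(m^2 - 6*m + 5)
Denominator: -3/m + 3/(m + 4) = -12/(m^2 + 4*m)
Divide: ((-m - 3)/(m^2 - 6*m + 5)) · (-m^2/12 - m/3) = (m^3 + 7*m^2 + 12*m)/(12*m^2 - 72*m + 60)

(m^3 + 7*m^2 + 12*m)/(12*m^2 - 72*m + 60)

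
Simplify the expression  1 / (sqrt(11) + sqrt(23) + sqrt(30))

Group as (sqrt(23) + sqrt(30)) + sqrt(11); multiply by (sqrt(23) + sqrt(30)) - sqrt(11), then rationalise the remaining surd.

(-sqrt(7590) + 2*sqrt(30) + 9*sqrt(23) + 21*sqrt(11))/498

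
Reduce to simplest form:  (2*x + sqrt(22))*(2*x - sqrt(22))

4*x**2 - 22

Product of conjugates: (P+Q)(P-Q) = P**2 - Q**2.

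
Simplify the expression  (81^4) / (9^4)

3^8

81^4 = 3^16; 9^4 = 3^8
Combine exponents: 3^8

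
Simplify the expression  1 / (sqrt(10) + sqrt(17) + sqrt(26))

(-4*sqrt(1105) + sqrt(26) + 19*sqrt(17) + 33*sqrt(10))/679

Group as (sqrt(10) + sqrt(26)) + sqrt(17); multiply by (sqrt(10) + sqrt(26)) - sqrt(17), then rationalise the remaining surd.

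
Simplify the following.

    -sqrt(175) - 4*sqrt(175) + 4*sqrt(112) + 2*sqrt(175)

sqrt(7)

sqrt(175) = 5*sqrt(7); 4*sqrt(175) = 20*sqrt(7); 4*sqrt(112) = 16*sqrt(7); 2*sqrt(175) = 10*sqrt(7)
Combine: (-5 - 20 + 16 + 10)·sqrt(7) = sqrt(7)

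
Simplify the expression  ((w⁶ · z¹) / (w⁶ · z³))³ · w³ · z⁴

Inside the bracket: (z^-2)
Raise to the power 3: (z^-6)
Multiply by w³ · z⁴: add exponents.

w³/z²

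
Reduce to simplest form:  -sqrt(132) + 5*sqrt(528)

18*sqrt(33)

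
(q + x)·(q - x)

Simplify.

q² - x²

Difference of squares with P = q, Q = x.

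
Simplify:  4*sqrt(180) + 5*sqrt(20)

34*sqrt(5)

4*sqrt(180) = 24*sqrt(5); 5*sqrt(20) = 10*sqrt(5)
Combine: (24 + 10)·sqrt(5) = 34*sqrt(5)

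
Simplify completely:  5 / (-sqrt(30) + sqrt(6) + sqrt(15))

(15*sqrt(30) + 35*sqrt(15) + 65*sqrt(6) + 100*sqrt(3))/93

Group as (sqrt(6) + sqrt(15)) - sqrt(30); multiply by (sqrt(6) + sqrt(15)) + sqrt(30), then rationalise the remaining surd.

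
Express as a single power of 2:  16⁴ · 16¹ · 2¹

16⁴ = 2^16; 16¹ = 2^4; 2¹ = 2^1
Combine exponents: 2^21

2^21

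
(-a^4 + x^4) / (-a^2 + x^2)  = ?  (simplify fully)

Factor x^4 - a^4 and cancel (-a^2 + x^2).

a^2 + x^2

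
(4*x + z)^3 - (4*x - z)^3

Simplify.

2*z*(48*x^2 + z^2)

Binomially expand both and collect terms in (4*x), z.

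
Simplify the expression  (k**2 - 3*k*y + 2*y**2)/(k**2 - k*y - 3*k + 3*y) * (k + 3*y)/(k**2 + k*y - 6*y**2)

Factor: k**2 - 3*k*y + 2*y**2 = (k - 2*y)*(k - y);  k**2 - k*y - 3*k + 3*y = (k - 3)*(k - y);  k**2 + k*y - 6*y**2 = (k + 3*y)*(k - 2*y)
Cancel the common factors (k - y), (k - 2*y), (k + 3*y).

1/(k - 3)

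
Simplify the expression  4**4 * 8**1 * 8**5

4**4 = 2**8; 8**1 = 2**3; 8**5 = 2**15
Combine exponents: 2**26

2**26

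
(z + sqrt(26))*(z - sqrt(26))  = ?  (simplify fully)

z^2 - 26

(z)^2 - (sqrt(26))^2 = z^2 - 26.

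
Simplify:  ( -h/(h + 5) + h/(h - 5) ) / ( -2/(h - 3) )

(-5*h² + 15*h)/(h² - 25)

Numerator: -h/(h + 5) + h/(h - 5) = 10*h/(h² - 25)
Denominator: -2/(h - 3) = -2/(h - 3)
Divide: (10*h/(h² - 25)) · (-h/2 + 3/2) = (-5*h² + 15*h)/(h² - 25)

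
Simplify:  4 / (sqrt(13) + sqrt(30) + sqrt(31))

(-sqrt(12090) + 6*sqrt(31) + 7*sqrt(30) + 24*sqrt(13))/177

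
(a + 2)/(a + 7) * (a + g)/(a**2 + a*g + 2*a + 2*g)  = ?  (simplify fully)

Factor: a**2 + a*g + 2*a + 2*g = (a + 2)*(a + g)
Cancel the common factors (a + g), (a + 2).

1/(a + 7)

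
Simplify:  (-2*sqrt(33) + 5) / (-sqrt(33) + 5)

(5*sqrt(33) + 41)/8

Multiply numerator and denominator by 5 + sqrt(33).
Denominator becomes -8; numerator becomes -41 - 5*sqrt(33).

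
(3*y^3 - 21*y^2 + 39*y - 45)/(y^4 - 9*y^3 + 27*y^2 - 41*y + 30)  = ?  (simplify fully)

Factor: 3*y^3 - 21*y^2 + 39*y - 45 = 3*(y - 5)*(y^2 - 2*y + 3);  y^4 - 9*y^3 + 27*y^2 - 41*y + 30 = (y - 2)*(y - 5)*(y^2 - 2*y + 3)
Cancel the common factors (y^2 - 2*y + 3), (y - 5).

3/(y - 2)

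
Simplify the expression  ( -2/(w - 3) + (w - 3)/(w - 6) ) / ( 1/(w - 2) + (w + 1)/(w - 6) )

Numerator: -2/(w - 3) + (w - 3)/(w - 6) = (w^2 - 8*w + 21)/(w^2 - 9*w + 18)
Denominator: 1/(w - 2) + (w + 1)/(w - 6) = (w^2 - 8)/(w^2 - 8*w + 12)
Divide: ((w^2 - 8*w + 21)/(w^2 - 9*w + 18)) · ((w^2 - 8*w + 12)/(w^2 - 8)) = (w^3 - 10*w^2 + 37*w - 42)/(w^3 - 3*w^2 - 8*w + 24)

(w^3 - 10*w^2 + 37*w - 42)/(w^3 - 3*w^2 - 8*w + 24)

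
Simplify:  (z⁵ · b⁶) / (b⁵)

Quotient: z⁵ · b¹

b*z⁵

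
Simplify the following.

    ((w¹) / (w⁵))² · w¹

w^(-7)

Inside the bracket: (w^-4)
Raise to the power 2: (w^-8)
Multiply by w¹: add exponents.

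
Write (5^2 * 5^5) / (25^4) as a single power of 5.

5^(-1)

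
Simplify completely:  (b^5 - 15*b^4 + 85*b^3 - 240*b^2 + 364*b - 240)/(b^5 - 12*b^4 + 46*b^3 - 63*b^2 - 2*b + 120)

Factor: b^5 - 15*b^4 + 85*b^3 - 240*b^2 + 364*b - 240 = (b - 6)*(b^2 - 3*b + 5)*(b - 4)*(b - 2);  b^5 - 12*b^4 + 46*b^3 - 63*b^2 - 2*b + 120 = (b^2 - 3*b + 5)*(b - 4)*(b + 1)*(b - 6)
Cancel the common factors (b^2 - 3*b + 5), (b - 6), (b - 4).

(b - 2)/(b + 1)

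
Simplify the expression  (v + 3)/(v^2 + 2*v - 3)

Factor: v^2 + 2*v - 3 = (v - 1)*(v + 3)
Cancel the common factor (v + 3).

1/(v - 1)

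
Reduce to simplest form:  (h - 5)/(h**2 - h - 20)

1/(h + 4)

Factor: h**2 - h - 20 = (h - 5)*(h + 4)
Cancel the common factor (h - 5).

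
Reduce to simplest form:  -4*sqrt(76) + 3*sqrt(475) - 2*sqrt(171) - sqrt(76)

-sqrt(19)

4*sqrt(76) = 8*sqrt(19); 3*sqrt(475) = 15*sqrt(19); 2*sqrt(171) = 6*sqrt(19); sqrt(76) = 2*sqrt(19)
Combine: (-8 + 15 - 6 - 2)·sqrt(19) = -sqrt(19)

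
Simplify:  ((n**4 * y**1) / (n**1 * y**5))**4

n**12/y**16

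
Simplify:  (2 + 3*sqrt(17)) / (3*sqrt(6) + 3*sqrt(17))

(-3*sqrt(102) - 2*sqrt(6) + 2*sqrt(17) + 51)/33

Multiply numerator and denominator by -3*sqrt(6) + 3*sqrt(17).
Denominator becomes 99; numerator becomes -9*sqrt(102) - 6*sqrt(6) + 6*sqrt(17) + 153.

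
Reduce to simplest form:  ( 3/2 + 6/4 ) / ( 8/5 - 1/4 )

20/9

Numerator: 3/2 + 6/4 = 3
Denominator: 8/5 - 1/4 = 27/20
Divide: (3) · (20/27) = 20/9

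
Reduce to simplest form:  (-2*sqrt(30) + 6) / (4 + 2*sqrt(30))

(-36 + 5*sqrt(30))/26

Multiply numerator and denominator by -2*sqrt(30) + 4.
Denominator becomes -104; numerator becomes -20*sqrt(30) + 144.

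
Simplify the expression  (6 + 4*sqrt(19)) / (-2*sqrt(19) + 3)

(-170 - 24*sqrt(19))/67

Multiply numerator and denominator by 3 + 2*sqrt(19).
Denominator becomes -67; numerator becomes 24*sqrt(19) + 170.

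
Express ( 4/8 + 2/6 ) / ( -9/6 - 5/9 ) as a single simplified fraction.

-15/37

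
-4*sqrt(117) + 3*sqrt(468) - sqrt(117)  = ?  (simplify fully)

3*sqrt(13)

4*sqrt(117) = 12*sqrt(13); 3*sqrt(468) = 18*sqrt(13); sqrt(117) = 3*sqrt(13)
Combine: (-12 + 18 - 3)·sqrt(13) = 3*sqrt(13)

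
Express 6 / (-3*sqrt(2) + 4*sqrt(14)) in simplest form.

Multiply numerator and denominator by 3*sqrt(2) + 4*sqrt(14).
Denominator becomes 206; numerator becomes 18*sqrt(2) + 24*sqrt(14).

(9*sqrt(2) + 12*sqrt(14))/103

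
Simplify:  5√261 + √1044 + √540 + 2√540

5√261 = 15*√29; √1044 = 6*√29; √540 = 6*√15; 2√540 = 12*√15

18*√15 + 21*√29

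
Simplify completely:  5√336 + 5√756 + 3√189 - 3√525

44*√21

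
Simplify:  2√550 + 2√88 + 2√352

22*√22

2√550 = 10*√22; 2√88 = 4*√22; 2√352 = 8*√22
Combine: (10 + 4 + 8)·√22 = 22*√22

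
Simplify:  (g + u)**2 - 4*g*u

(g - u)**2

Expand the square and combine the 4*g*u term.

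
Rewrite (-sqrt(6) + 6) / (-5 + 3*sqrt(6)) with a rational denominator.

(12 + 13*sqrt(6))/29

Multiply numerator and denominator by -3*sqrt(6) - 5.
Denominator becomes -29; numerator becomes -13*sqrt(6) - 12.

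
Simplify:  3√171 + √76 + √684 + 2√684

3√171 = 9*√19; √76 = 2*√19; √684 = 6*√19; 2√684 = 12*√19
Combine: (9 + 2 + 6 + 12)·√19 = 29*√19

29*√19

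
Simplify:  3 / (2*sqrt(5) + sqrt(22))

(-6*sqrt(5) + 3*sqrt(22))/2

Multiply numerator and denominator by -2*sqrt(5) + sqrt(22).
Denominator becomes 2; numerator becomes -6*sqrt(5) + 3*sqrt(22).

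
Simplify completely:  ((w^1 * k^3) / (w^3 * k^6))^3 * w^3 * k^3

Inside the bracket: (w^-2) * (k^-3)
Raise to the power 3: (w^-6) * (k^-9)
Multiply by w^3 * k^3: add exponents.

1/(k^6*w^3)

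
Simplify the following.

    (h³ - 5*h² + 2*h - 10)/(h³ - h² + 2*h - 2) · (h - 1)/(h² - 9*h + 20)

Factor: h³ - 5*h² + 2*h - 10 = (h - 5)·(h² + 2);  h³ - h² + 2*h - 2 = (h² + 2)·(h - 1);  h² - 9*h + 20 = (h - 5)·(h - 4)
Cancel the common factors (h² + 2), (h - 1), (h - 5).

1/(h - 4)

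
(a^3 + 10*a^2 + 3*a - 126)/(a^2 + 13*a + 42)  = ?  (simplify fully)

Factor: a^3 + 10*a^2 + 3*a - 126 = (a + 7)*(a - 3)*(a + 6);  a^2 + 13*a + 42 = (a + 6)*(a + 7)
Cancel the common factors (a + 6), (a + 7).

a - 3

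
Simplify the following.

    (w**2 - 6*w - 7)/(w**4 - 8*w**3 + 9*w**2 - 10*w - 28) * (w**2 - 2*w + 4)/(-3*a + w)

Factor: w**2 - 6*w - 7 = (w - 7)*(w + 1);  w**4 - 8*w**3 + 9*w**2 - 10*w - 28 = (w - 7)*(w + 1)*(w**2 - 2*w + 4)
Cancel the common factors (w**2 - 2*w + 4), (w - 7), (w + 1).

1/(-3*a + w)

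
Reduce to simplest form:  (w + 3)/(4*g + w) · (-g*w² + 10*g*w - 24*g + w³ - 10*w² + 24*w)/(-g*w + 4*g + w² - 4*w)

Factor: -g*w² + 10*g*w - 24*g + w³ - 10*w² + 24*w = (-g + w)·(w - 6)·(w - 4);  -g*w + 4*g + w² - 4*w = (-g + w)·(w - 4)
Cancel the common factors (w - 4), (-g + w).

(w² - 3*w - 18)/(4*g + w)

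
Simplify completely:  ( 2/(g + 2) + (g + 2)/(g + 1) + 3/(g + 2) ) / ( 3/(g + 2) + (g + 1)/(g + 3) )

Numerator: 2/(g + 2) + (g + 2)/(g + 1) + 3/(g + 2) = (g² + 9*g + 9)/(g² + 3*g + 2)
Denominator: 3/(g + 2) + (g + 1)/(g + 3) = (g² + 6*g + 11)/(g² + 5*g + 6)
Divide: ((g² + 9*g + 9)/(g² + 3*g + 2)) · ((g² + 5*g + 6)/(g² + 6*g + 11)) = (g³ + 12*g² + 36*g + 27)/(g³ + 7*g² + 17*g + 11)

(g³ + 12*g² + 36*g + 27)/(g³ + 7*g² + 17*g + 11)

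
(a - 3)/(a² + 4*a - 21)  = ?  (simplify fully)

1/(a + 7)

Factor: a² + 4*a - 21 = (a - 3)·(a + 7)
Cancel the common factor (a - 3).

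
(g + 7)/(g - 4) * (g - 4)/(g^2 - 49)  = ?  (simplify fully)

Factor: g^2 - 49 = (g - 7)*(g + 7)
Cancel the common factors (g - 4), (g + 7).

1/(g - 7)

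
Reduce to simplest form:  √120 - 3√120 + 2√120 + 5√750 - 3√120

√120 = 2*√30; 3√120 = 6*√30; 2√120 = 4*√30; 5√750 = 25*√30; 3√120 = 6*√30
Combine: (2 - 6 + 4 + 25 - 6)·√30 = 19*√30

19*√30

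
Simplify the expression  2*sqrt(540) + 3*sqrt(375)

2*sqrt(540) = 12*sqrt(15); 3*sqrt(375) = 15*sqrt(15)
Combine: (12 + 15)·sqrt(15) = 27*sqrt(15)

27*sqrt(15)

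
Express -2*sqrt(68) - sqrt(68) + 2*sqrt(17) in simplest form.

2*sqrt(68) = 4*sqrt(17); sqrt(68) = 2*sqrt(17); 2*sqrt(17) = 2*sqrt(17)
Combine: (-4 - 2 + 2)·sqrt(17) = -4*sqrt(17)

-4*sqrt(17)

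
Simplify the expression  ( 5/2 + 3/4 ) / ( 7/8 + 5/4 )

Numerator: 5/2 + 3/4 = 13/4
Denominator: 7/8 + 5/4 = 17/8
Divide: (13/4) · (8/17) = 26/17

26/17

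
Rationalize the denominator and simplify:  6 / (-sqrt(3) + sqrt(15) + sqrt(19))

(-186*sqrt(3) - 6*sqrt(19) + 42*sqrt(15) + 36*sqrt(95))/179

Group as (sqrt(15) + sqrt(19)) - sqrt(3); multiply by (sqrt(15) + sqrt(19)) + sqrt(3), then rationalise the remaining surd.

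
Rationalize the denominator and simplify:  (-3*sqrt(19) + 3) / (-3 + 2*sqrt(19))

Multiply numerator and denominator by -2*sqrt(19) - 3.
Denominator becomes -67; numerator becomes 3*sqrt(19) + 105.

(-105 - 3*sqrt(19))/67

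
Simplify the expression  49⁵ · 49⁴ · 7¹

7^19

49⁵ = 7^10; 49⁴ = 7^8; 7¹ = 7^1
Combine exponents: 7^19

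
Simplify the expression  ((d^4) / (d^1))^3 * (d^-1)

d^8

Inside the bracket: d^3
Raise to the power 3: d^9
Multiply by (d^-1): add exponents.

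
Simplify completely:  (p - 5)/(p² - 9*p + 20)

Factor: p² - 9*p + 20 = (p - 5)·(p - 4)
Cancel the common factor (p - 5).

1/(p - 4)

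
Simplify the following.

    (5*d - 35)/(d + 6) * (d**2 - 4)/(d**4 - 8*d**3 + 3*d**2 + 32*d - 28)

Factor: 5*d - 35 = 5*(d - 7);  d**2 - 4 = (d + 2)*(d - 2);  d**4 - 8*d**3 + 3*d**2 + 32*d - 28 = (d - 2)*(d - 1)*(d - 7)*(d + 2)
Cancel the common factors (d - 2), (d - 7), (d + 2).

5/(d**2 + 5*d - 6)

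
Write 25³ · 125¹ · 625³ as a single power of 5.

25³ = 5^6; 125¹ = 5^3; 625³ = 5^12
Combine exponents: 5^21

5^21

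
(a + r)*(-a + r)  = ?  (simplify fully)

-a^2 + r^2

Product of conjugates: (P+Q)(P-Q) = P^2 - Q^2.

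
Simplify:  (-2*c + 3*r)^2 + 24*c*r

Expanding gives 4*c^2 + 12*c*r + 9*r^2, a perfect square.

(2*c + 3*r)^2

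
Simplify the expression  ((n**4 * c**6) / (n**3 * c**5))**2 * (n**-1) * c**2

Inside the bracket: n**1 * c**1
Raise to the power 2: n**2 * c**2
Multiply by (n**-1) * c**2: add exponents.

c**4*n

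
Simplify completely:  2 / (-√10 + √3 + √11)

(-2*√10 + √11 + 9*√3 + √330)/29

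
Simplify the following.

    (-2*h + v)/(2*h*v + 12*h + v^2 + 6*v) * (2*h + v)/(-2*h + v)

Factor: 2*h*v + 12*h + v^2 + 6*v = (2*h + v)*(v + 6)
Cancel the common factors (-2*h + v), (2*h + v).

1/(v + 6)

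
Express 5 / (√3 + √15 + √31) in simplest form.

(-30*√155 - 65*√31 + 95*√15 + 215*√3)/11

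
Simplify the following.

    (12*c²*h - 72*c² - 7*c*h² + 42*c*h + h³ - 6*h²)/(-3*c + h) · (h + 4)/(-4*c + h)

Factor: 12*c²*h - 72*c² - 7*c*h² + 42*c*h + h³ - 6*h² = (h - 6)·(-4*c + h)·(-3*c + h)
Cancel the common factors (-4*c + h), (-3*c + h).

h² - 2*h - 24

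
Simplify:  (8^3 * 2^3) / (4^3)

2^6

8^3 = 2^9; 2^3 = 2^3; 4^3 = 2^6
Combine exponents: 2^6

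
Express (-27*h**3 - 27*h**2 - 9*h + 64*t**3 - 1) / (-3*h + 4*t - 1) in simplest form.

9*h**2 + 12*h*t + 6*h + 16*t**2 + 4*t + 1

Apply the difference-of-cubes factorisation and cancel (-3*h + 4*t - 1).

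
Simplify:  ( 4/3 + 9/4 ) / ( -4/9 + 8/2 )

129/128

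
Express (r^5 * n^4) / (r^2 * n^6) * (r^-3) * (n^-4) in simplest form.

n^(-6)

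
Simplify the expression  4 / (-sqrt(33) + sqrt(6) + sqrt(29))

Group as (sqrt(6) + sqrt(29)) - sqrt(33); multiply by (sqrt(6) + sqrt(29)) + sqrt(33), then rationalise the remaining surd.

(-2*sqrt(33) + 10*sqrt(29) + 56*sqrt(6) + 6*sqrt(638))/173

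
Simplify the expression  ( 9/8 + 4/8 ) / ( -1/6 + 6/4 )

Numerator: 9/8 + 4/8 = 13/8
Denominator: -1/6 + 6/4 = 4/3
Divide: (13/8) · (3/4) = 39/32

39/32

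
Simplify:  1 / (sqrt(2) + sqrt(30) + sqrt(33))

Group as (sqrt(2) + sqrt(33)) + sqrt(30); multiply by (sqrt(2) + sqrt(33)) - sqrt(30), then rationalise the remaining surd.

(-12*sqrt(55) - sqrt(33) + 5*sqrt(30) + 61*sqrt(2))/239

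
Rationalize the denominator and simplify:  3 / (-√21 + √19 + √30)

Group as (√19 + √30) - √21; multiply by (√19 + √30) + √21, then rationalise the remaining surd.

(-42*√21 + 15*√30 + 48*√19 + 9*√1330)/748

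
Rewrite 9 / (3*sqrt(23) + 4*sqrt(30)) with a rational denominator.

(-9*sqrt(23) + 12*sqrt(30))/91

Multiply numerator and denominator by -4*sqrt(30) + 3*sqrt(23).
Denominator becomes -273; numerator becomes -36*sqrt(30) + 27*sqrt(23).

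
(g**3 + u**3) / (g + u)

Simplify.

Apply the sum-of-cubes factorisation and cancel (g + u).

g**2 - g*u + u**2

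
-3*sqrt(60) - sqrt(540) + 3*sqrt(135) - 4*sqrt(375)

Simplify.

3*sqrt(60) = 6*sqrt(15); sqrt(540) = 6*sqrt(15); 3*sqrt(135) = 9*sqrt(15); 4*sqrt(375) = 20*sqrt(15)
Combine: (-6 - 6 + 9 - 20)·sqrt(15) = -23*sqrt(15)

-23*sqrt(15)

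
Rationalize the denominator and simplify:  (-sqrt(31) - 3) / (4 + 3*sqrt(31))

(-81 - 5*sqrt(31))/263

Multiply numerator and denominator by -3*sqrt(31) + 4.
Denominator becomes -263; numerator becomes 5*sqrt(31) + 81.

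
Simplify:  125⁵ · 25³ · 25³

5^27

125⁵ = 5^15; 25³ = 5^6; 25³ = 5^6
Combine exponents: 5^27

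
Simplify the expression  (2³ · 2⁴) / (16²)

2^(-1)

2³ = 2^3; 2⁴ = 2^4; 16² = 2^8
Combine exponents: 2^(-1)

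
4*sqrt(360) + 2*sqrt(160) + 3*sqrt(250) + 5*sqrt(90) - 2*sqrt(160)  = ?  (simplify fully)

54*sqrt(10)

4*sqrt(360) = 24*sqrt(10); 2*sqrt(160) = 8*sqrt(10); 3*sqrt(250) = 15*sqrt(10); 5*sqrt(90) = 15*sqrt(10); 2*sqrt(160) = 8*sqrt(10)
Combine: (24 + 8 + 15 + 15 - 8)·sqrt(10) = 54*sqrt(10)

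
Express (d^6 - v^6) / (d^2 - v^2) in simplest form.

d^4 + d^2*v^2 + v^4

d^6 - v^6 factors as -(-d + v)*(d + v)*(d^2 - d*v + v^2)*(d^2 + d*v + v^2).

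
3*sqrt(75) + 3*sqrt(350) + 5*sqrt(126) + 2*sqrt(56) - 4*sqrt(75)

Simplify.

3*sqrt(75) = 15*sqrt(3); 3*sqrt(350) = 15*sqrt(14); 5*sqrt(126) = 15*sqrt(14); 2*sqrt(56) = 4*sqrt(14); 4*sqrt(75) = 20*sqrt(3)

-5*sqrt(3) + 34*sqrt(14)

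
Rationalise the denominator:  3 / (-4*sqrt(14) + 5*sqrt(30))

Multiply numerator and denominator by 4*sqrt(14) + 5*sqrt(30).
Denominator becomes 526; numerator becomes 12*sqrt(14) + 15*sqrt(30).

(12*sqrt(14) + 15*sqrt(30))/526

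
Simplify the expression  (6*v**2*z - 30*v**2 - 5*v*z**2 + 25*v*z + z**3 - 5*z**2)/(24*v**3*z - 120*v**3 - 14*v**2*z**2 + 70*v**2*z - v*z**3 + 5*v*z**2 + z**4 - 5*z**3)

1/(4*v + z)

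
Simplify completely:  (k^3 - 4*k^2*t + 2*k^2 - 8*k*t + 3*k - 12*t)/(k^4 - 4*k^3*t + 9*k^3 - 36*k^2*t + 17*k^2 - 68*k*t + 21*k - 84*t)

1/(k + 7)

Factor: k^3 - 4*k^2*t + 2*k^2 - 8*k*t + 3*k - 12*t = (k - 4*t)*(k^2 + 2*k + 3);  k^4 - 4*k^3*t + 9*k^3 - 36*k^2*t + 17*k^2 - 68*k*t + 21*k - 84*t = (k^2 + 2*k + 3)*(k - 4*t)*(k + 7)
Cancel the common factors (k^2 + 2*k + 3), (k - 4*t).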